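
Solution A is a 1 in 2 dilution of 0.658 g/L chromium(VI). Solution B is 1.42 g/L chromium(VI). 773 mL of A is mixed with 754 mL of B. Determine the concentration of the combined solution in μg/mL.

C_A = 0.658 g/L / 2 = 0.329 g/L.
C_mix = (C_A·V_A + C_B·V_B)/(V_A + V_B) = (0.329×773 + 1.42×754) / 1527 = 0.868 g/L = 868 μg/mL.

868 μg/mL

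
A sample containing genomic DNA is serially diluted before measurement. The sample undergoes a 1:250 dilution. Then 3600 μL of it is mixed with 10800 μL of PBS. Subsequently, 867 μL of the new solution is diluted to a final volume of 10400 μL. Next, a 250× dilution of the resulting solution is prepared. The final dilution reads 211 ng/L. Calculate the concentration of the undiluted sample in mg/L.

Overall dilution factor = 250 × 4 × 12.00 × 250 = 3.00 × 10⁶.
Original = 211 ng/L × 3.00 × 10⁶ = 6.33 × 10⁸ ng/L = 633 mg/L.

633 mg/L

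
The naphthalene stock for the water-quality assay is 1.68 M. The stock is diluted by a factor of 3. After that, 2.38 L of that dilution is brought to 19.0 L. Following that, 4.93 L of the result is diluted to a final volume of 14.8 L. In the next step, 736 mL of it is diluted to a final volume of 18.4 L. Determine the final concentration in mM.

0.935 mM

Overall dilution factor = 3 × 7.983 × 3.002 × 25 = 1797.
1.68 M / 1797 = 9.35 × 10⁻⁴ M = 0.935 mM.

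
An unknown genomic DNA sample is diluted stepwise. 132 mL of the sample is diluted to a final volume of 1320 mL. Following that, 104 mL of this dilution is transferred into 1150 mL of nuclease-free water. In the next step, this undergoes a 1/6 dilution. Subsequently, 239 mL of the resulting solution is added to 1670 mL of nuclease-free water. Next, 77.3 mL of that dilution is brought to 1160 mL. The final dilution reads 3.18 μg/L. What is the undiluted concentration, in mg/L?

276 mg/L

Overall dilution factor = 10 × 12.06 × 6 × 7.987 × 15.01 = 8.67 × 10⁴.
Original = 3.18 μg/L × 8.67 × 10⁴ = 2.76 × 10⁵ μg/L = 276 mg/L.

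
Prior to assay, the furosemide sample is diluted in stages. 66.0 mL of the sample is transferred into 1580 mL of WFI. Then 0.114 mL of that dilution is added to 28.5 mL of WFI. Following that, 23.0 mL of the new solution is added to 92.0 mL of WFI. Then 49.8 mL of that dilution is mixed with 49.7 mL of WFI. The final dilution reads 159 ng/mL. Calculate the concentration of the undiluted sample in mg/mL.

9.94 mg/mL

Overall dilution factor = 24.94 × 251 × 5 × 1.998 = 6.25 × 10⁴.
Original = 159 ng/mL × 6.25 × 10⁴ = 9.94 × 10⁶ ng/mL = 9.94 mg/mL.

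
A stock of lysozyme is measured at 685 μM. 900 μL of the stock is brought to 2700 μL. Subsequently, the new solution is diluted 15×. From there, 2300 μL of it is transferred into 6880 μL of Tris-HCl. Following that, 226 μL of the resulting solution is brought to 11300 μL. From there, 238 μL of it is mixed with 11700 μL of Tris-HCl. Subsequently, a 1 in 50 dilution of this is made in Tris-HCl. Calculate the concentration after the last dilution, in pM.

Overall dilution factor = 3 × 15 × 3.991 × 50 × 50.16 × 50 = 2.25 × 10⁷.
685 μM / 2.25 × 10⁷ = 3.04 × 10⁻⁵ μM = 30.4 pM.

30.4 pM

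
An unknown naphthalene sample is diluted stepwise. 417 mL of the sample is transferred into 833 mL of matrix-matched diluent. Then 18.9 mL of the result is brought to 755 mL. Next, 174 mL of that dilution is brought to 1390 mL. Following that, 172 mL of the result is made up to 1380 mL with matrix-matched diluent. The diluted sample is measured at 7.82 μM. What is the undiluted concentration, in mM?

60.0 mM

Overall dilution factor = 2.998 × 39.95 × 7.989 × 8.023 = 7675.
Original = 7.82 μM × 7675 = 6.00 × 10⁴ μM = 60.0 mM.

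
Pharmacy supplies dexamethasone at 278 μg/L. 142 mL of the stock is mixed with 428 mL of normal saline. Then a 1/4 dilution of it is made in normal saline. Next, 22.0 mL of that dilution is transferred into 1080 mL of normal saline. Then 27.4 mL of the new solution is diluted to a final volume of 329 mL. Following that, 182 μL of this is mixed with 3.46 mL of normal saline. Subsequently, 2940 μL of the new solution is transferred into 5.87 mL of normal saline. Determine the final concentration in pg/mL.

Overall dilution factor = 4.014 × 4 × 50.09 × 12.01 × 20.01 × 2.997 = 5.79 × 10⁵.
278 μg/L / 5.79 × 10⁵ = 4.80 × 10⁻⁴ μg/L = 0.480 pg/mL.

0.480 pg/mL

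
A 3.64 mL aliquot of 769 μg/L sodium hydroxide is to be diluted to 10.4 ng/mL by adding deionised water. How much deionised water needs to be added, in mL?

10.4 ng/mL = 10.4 μg/L.
V₂ = C₁V₁/C₂ = 769 × 3.64 / 10.4 = 269 mL.
Diluent to add = V₂ − V₁ = 269 − 3.64 = 266 mL.

266 mL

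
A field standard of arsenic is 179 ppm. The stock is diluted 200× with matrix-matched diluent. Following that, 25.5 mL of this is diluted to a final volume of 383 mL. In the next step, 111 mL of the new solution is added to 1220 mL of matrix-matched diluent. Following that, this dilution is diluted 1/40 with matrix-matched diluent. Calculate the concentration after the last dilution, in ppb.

Overall dilution factor = 200 × 15.02 × 11.99 × 40 = 1.44 × 10⁶.
179 ppm / 1.44 × 10⁶ = 1.24 × 10⁻⁴ ppm = 0.124 ppb.

0.124 ppb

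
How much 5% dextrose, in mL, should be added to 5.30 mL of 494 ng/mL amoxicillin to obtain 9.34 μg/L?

275 mL

9.34 μg/L = 9.34 ng/mL.
V₂ = C₁V₁/C₂ = 494 × 5.30 / 9.34 = 280 mL.
Diluent to add = V₂ − V₁ = 280 − 5.30 = 275 mL.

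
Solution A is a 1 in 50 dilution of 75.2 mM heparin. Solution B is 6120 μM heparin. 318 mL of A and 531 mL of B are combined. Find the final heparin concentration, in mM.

4.39 mM

C_A = 75.2 mM / 50 = 1.50 mM.
C_B = 6120 μM = 6.12 mM.
C_mix = (C_A·V_A + C_B·V_B)/(V_A + V_B) = (1.50×318 + 6.12×531) / 849.0 = 4.39 mM.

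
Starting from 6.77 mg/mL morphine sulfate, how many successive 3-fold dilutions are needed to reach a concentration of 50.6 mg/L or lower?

5

Need 3ⁿ ≥ 134, so n ≥ log(134)/log(3) = 4.46.
Minimum whole steps: n = 5.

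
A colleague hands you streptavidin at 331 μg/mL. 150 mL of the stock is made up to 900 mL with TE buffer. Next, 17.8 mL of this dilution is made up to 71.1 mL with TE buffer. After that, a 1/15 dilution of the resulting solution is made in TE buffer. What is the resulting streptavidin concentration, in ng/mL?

921 ng/mL

Overall dilution factor = 6 × 3.994 × 15 = 359.
331 μg/mL / 359 = 0.921 μg/mL = 921 ng/mL.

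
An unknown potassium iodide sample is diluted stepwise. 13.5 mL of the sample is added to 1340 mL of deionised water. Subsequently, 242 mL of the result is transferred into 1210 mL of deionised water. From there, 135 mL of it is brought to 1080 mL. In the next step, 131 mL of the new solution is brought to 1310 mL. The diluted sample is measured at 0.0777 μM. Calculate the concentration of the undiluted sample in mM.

Overall dilution factor = 100.3 × 6 × 8 × 10 = 4.81 × 10⁴.
Original = 0.0777 μM × 4.81 × 10⁴ = 3739 μM = 3.74 mM.

3.74 mM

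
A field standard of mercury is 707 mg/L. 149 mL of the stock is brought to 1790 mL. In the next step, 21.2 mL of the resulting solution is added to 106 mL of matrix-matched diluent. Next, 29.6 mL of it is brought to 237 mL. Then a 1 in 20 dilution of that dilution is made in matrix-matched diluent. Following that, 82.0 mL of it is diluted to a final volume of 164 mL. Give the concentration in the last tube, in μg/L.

30.6 μg/L

Overall dilution factor = 12.01 × 6 × 8.007 × 20 × 2 = 2.31 × 10⁴.
707 mg/L / 2.31 × 10⁴ = 0.0306 mg/L = 30.6 μg/L.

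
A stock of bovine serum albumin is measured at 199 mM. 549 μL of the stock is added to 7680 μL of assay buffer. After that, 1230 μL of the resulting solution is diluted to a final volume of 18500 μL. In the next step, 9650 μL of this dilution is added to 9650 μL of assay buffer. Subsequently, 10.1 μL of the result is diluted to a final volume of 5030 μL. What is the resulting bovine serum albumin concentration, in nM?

886 nM

Overall dilution factor = 14.99 × 15.04 × 2 × 498.0 = 2.25 × 10⁵.
199 mM / 2.25 × 10⁵ = 8.86 × 10⁻⁴ mM = 886 nM.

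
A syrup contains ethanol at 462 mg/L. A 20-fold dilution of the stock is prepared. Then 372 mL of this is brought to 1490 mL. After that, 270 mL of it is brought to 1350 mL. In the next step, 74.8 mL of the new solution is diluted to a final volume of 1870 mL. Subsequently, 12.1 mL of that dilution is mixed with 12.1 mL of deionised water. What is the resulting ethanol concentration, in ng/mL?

23.1 ng/mL

Overall dilution factor = 20 × 4.005 × 5 × 25 × 2 = 2.00 × 10⁴.
462 mg/L / 2.00 × 10⁴ = 0.0231 mg/L = 23.1 ng/mL.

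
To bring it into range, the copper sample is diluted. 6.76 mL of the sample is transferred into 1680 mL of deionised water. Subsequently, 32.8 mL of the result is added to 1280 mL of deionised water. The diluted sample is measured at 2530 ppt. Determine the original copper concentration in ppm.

Overall dilution factor = 249.5 × 40.02 = 9987.
Original = 2530 ppt × 9987 = 2.53 × 10⁷ ppt = 25.3 ppm.

25.3 ppm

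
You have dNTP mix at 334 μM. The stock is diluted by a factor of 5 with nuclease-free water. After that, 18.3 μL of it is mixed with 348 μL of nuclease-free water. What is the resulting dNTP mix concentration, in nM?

Overall dilution factor = 5 × 20.02 = 100.
334 μM / 100 = 3.34 μM = 3340 nM.

3340 nM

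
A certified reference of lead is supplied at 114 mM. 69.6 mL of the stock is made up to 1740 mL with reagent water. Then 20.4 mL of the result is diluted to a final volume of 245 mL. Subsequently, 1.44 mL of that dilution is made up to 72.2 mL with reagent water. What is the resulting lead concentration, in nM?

Overall dilution factor = 25 × 12.01 × 50.14 = 1.51 × 10⁴.
114 mM / 1.51 × 10⁴ = 7.57 × 10⁻³ mM = 7570 nM.

7570 nM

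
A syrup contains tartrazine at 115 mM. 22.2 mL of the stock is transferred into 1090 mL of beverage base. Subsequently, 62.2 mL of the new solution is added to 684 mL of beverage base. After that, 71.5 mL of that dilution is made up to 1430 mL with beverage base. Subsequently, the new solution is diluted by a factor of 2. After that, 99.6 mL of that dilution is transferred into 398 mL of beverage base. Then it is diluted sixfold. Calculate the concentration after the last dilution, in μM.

Overall dilution factor = 50.10 × 12.00 × 20 × 2 × 4.996 × 6 = 7.21 × 10⁵.
115 mM / 7.21 × 10⁵ = 1.60 × 10⁻⁴ mM = 0.160 μM.

0.160 μM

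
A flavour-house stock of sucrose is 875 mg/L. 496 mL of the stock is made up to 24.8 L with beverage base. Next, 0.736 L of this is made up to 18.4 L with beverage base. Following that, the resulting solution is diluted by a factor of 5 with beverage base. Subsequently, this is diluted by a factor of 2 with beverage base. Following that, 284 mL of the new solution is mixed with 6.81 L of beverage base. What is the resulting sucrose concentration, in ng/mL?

2.80 ng/mL

Overall dilution factor = 50 × 25 × 5 × 2 × 24.98 = 3.12 × 10⁵.
875 mg/L / 3.12 × 10⁵ = 2.80 × 10⁻³ mg/L = 2.80 ng/mL.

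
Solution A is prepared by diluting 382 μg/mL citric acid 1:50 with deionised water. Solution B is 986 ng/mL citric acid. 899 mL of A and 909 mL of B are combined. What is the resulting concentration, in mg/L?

C_A = 382 μg/mL / 50 = 7.64 μg/mL.
C_B = 986 ng/mL = 0.986 μg/mL.
C_mix = (C_A·V_A + C_B·V_B)/(V_A + V_B) = (7.64×899 + 0.986×909) / 1808 = 4.29 μg/mL = 4.29 mg/L.

4.29 mg/L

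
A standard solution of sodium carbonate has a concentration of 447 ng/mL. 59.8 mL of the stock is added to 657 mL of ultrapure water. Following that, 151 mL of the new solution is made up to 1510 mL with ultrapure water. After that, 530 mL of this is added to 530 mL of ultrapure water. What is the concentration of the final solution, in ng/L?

Overall dilution factor = 11.99 × 10 × 2 = 240.
447 ng/mL / 240 = 1.86 ng/mL = 1860 ng/L.

1860 ng/L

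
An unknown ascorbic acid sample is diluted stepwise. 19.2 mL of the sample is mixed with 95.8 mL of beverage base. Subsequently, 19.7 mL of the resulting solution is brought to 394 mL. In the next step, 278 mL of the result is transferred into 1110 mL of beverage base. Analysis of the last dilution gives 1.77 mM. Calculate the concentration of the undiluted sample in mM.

1060 mM

Overall dilution factor = 5.990 × 20 × 4.993 = 598.
Original = 1.77 mM × 598 = 1059 mM.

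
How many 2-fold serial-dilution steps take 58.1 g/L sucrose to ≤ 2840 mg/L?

Need 2ⁿ ≥ 20.5, so n ≥ log(20.5)/log(2) = 4.35.
Minimum whole steps: n = 5.

5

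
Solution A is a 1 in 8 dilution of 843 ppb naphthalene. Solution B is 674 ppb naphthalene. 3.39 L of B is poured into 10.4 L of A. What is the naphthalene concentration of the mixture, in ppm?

0.245 ppm

C_A = 843 ppb / 8 = 105 ppb.
C_mix = (C_A·V_A + C_B·V_B)/(V_A + V_B) = (105×10.4 + 674×3.39) / 13.79 = 245 ppb = 0.245 ppm.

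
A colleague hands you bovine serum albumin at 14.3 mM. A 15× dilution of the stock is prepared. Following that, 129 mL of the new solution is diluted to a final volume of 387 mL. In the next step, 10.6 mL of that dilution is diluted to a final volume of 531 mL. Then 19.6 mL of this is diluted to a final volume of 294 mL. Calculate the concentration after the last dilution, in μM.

Overall dilution factor = 15 × 3 × 50.09 × 15 = 3.38 × 10⁴.
14.3 mM / 3.38 × 10⁴ = 4.23 × 10⁻⁴ mM = 0.423 μM.

0.423 μM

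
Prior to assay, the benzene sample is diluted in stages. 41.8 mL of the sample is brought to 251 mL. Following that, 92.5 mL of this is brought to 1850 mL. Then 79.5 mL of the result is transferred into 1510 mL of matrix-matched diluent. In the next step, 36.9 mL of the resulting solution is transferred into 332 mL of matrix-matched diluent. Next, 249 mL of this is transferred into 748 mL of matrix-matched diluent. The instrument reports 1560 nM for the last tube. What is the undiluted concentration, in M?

0.150 M

Overall dilution factor = 6.005 × 20 × 19.99 × 9.997 × 4.004 = 9.61 × 10⁴.
Original = 1560 nM × 9.61 × 10⁴ = 1.50 × 10⁸ nM = 0.150 M.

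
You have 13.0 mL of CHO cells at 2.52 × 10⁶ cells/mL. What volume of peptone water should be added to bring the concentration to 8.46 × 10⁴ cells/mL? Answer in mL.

374 mL

V₂ = C₁V₁/C₂ = 2.52 × 10⁶ × 13.0 / 8.46 × 10⁴ = 387 mL.
Diluent to add = V₂ − V₁ = 387 − 13.0 = 374 mL.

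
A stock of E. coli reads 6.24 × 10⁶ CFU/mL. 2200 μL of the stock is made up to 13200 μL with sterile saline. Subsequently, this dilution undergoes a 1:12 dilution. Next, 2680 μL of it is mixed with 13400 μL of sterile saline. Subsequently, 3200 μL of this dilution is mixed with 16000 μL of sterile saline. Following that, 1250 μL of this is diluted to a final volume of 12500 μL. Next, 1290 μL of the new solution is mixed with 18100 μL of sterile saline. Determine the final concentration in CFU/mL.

Overall dilution factor = 6 × 12 × 6 × 6 × 10 × 15.03 = 3.90 × 10⁵.
6.24 × 10⁶ CFU/mL / 3.90 × 10⁵ = 16.0 CFU/mL.

16.0 CFU/mL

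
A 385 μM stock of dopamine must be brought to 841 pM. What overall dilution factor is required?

Factor = C₀/C_target = 385 μM / 841 pM = 4.58 × 10⁵.

4.58 × 10⁵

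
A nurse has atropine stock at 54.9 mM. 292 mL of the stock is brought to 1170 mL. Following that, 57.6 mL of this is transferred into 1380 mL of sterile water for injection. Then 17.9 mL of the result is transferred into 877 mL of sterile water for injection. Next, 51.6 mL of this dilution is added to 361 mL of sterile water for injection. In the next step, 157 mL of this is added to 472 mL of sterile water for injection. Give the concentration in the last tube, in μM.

0.343 μM

Overall dilution factor = 4.007 × 24.96 × 49.99 × 7.996 × 4.006 = 1.60 × 10⁵.
54.9 mM / 1.60 × 10⁵ = 3.43 × 10⁻⁴ mM = 0.343 μM.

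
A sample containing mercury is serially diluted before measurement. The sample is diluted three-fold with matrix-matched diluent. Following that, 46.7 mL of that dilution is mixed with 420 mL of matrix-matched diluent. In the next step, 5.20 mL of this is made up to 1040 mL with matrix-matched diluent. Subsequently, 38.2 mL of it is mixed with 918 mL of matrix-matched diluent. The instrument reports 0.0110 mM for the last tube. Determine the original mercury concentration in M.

Overall dilution factor = 3 × 9.994 × 200 × 25.03 = 1.50 × 10⁵.
Original = 0.0110 mM × 1.50 × 10⁵ = 1651 mM = 1.65 M.

1.65 M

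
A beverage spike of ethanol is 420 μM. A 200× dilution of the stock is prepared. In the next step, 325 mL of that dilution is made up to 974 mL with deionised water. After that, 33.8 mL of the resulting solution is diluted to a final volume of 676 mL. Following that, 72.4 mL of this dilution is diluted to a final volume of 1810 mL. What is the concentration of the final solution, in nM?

Overall dilution factor = 200 × 2.997 × 20 × 25 = 3.00 × 10⁵.
420 μM / 3.00 × 10⁵ = 1.40 × 10⁻³ μM = 1.40 nM.

1.40 nM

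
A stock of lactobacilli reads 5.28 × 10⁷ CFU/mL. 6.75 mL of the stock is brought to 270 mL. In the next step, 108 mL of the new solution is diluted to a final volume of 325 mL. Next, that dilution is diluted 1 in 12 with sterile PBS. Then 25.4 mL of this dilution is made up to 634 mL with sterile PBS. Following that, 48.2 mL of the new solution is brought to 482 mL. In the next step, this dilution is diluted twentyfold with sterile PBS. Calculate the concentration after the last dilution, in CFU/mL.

7.32 CFU/mL

Overall dilution factor = 40 × 3.009 × 12 × 24.96 × 10 × 20 = 7.21 × 10⁶.
5.28 × 10⁷ CFU/mL / 7.21 × 10⁶ = 7.32 CFU/mL.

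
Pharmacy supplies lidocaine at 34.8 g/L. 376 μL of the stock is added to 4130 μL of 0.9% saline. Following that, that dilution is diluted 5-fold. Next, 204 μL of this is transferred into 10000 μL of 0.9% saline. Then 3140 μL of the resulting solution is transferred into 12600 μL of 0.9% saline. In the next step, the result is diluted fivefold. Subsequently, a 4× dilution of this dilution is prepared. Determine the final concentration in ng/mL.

116 ng/mL

Overall dilution factor = 11.98 × 5 × 50.02 × 5.013 × 5 × 4 = 3.00 × 10⁵.
34.8 g/L / 3.00 × 10⁵ = 1.16 × 10⁻⁴ g/L = 116 ng/mL.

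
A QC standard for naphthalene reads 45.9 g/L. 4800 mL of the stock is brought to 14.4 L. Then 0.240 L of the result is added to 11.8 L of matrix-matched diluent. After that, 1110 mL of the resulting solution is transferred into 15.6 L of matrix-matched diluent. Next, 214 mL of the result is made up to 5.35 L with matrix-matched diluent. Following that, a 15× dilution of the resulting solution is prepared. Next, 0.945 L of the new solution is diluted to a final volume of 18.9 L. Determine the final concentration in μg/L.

Overall dilution factor = 3 × 50.17 × 15.05 × 25 × 15 × 20 = 1.70 × 10⁷.
45.9 g/L / 1.70 × 10⁷ = 2.70 × 10⁻⁶ g/L = 2.70 μg/L.

2.70 μg/L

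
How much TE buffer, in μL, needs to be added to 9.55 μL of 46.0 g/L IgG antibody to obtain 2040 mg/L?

206 μL

2040 mg/L = 2.04 g/L.
V₂ = C₁V₁/C₂ = 46.0 × 9.55 / 2.04 = 215 μL.
Diluent to add = V₂ − V₁ = 215 − 9.55 = 206 μL.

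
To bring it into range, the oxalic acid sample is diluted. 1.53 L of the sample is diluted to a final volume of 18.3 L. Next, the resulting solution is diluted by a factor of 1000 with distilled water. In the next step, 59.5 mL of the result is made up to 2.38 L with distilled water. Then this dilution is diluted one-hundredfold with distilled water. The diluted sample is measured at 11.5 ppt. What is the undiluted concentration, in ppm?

550 ppm

Overall dilution factor = 11.96 × 1000 × 40 × 100 = 4.78 × 10⁷.
Original = 11.5 ppt × 4.78 × 10⁷ = 5.50 × 10⁸ ppt = 550 ppm.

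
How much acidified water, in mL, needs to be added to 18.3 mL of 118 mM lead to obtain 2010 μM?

2010 μM = 2.01 mM.
V₂ = C₁V₁/C₂ = 118 × 18.3 / 2.01 = 1074 mL.
Diluent to add = V₂ − V₁ = 1074 − 18.3 = 1060 mL.

1060 mL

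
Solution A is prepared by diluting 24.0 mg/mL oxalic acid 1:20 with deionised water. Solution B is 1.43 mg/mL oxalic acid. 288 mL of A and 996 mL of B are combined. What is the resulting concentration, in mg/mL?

C_A = 24.0 mg/mL / 20 = 1.20 mg/mL.
C_mix = (C_A·V_A + C_B·V_B)/(V_A + V_B) = (1.20×288 + 1.43×996) / 1284 = 1.38 mg/mL.

1.38 mg/mL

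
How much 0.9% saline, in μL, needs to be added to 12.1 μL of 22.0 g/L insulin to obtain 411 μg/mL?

636 μL

411 μg/mL = 0.411 g/L.
V₂ = C₁V₁/C₂ = 22.0 × 12.1 / 0.411 = 648 μL.
Diluent to add = V₂ − V₁ = 648 − 12.1 = 636 μL.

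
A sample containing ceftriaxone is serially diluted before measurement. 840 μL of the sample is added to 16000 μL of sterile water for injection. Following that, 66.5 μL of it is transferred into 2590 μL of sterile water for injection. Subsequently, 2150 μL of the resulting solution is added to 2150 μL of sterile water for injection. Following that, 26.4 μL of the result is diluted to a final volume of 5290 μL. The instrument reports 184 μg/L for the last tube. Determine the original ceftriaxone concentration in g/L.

Overall dilution factor = 20.05 × 39.95 × 2 × 200.4 = 3.21 × 10⁵.
Original = 184 μg/L × 3.21 × 10⁵ = 5.91 × 10⁷ μg/L = 59.1 g/L.

59.1 g/L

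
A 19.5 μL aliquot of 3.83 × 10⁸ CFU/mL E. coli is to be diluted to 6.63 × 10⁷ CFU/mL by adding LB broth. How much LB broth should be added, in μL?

93.1 μL

V₂ = C₁V₁/C₂ = 3.83 × 10⁸ × 19.5 / 6.63 × 10⁷ = 113 μL.
Diluent to add = V₂ − V₁ = 113 − 19.5 = 93.1 μL.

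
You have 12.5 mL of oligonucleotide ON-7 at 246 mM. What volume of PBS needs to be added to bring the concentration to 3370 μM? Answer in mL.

3370 μM = 3.37 mM.
V₂ = C₁V₁/C₂ = 246 × 12.5 / 3.37 = 912 mL.
Diluent to add = V₂ − V₁ = 912 − 12.5 = 900 mL.

900 mL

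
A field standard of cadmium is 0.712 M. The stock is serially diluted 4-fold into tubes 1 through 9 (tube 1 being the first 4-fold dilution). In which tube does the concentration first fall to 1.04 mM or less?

Tube n has concentration 0.712 M / 4ⁿ.
Need 4ⁿ ≥ 0.712 M / 1.04 mM = 685, so n ≥ 4.71.
First such tube: n = 5.

tube 5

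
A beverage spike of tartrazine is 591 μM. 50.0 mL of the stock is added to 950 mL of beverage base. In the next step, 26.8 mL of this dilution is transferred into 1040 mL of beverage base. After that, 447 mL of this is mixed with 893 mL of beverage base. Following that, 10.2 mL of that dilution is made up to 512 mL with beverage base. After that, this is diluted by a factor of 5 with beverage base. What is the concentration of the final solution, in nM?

Overall dilution factor = 20 × 39.81 × 2.998 × 50.20 × 5 = 5.99 × 10⁵.
591 μM / 5.99 × 10⁵ = 9.87 × 10⁻⁴ μM = 0.987 nM.

0.987 nM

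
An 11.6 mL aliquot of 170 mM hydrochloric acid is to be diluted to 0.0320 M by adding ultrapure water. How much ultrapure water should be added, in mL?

50.0 mL

0.0320 M = 32.0 mM.
V₂ = C₁V₁/C₂ = 170 × 11.6 / 32.0 = 61.6 mL.
Diluent to add = V₂ − V₁ = 61.6 − 11.6 = 50.0 mL.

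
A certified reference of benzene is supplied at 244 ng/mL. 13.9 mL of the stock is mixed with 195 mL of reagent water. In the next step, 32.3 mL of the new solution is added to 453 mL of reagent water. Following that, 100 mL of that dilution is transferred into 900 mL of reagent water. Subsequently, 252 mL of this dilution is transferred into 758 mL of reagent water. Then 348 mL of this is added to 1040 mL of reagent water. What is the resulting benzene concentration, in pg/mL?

Overall dilution factor = 15.03 × 15.02 × 10 × 4.008 × 3.989 = 3.61 × 10⁴.
244 ng/mL / 3.61 × 10⁴ = 6.76 × 10⁻³ ng/mL = 6.76 pg/mL.

6.76 pg/mL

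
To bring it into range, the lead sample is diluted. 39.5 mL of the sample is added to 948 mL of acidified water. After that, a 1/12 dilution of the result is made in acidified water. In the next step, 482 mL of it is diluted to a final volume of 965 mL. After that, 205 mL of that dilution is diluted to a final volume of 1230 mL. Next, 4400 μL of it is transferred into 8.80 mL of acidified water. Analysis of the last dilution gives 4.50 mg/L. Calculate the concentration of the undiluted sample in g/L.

Overall dilution factor = 25 × 12 × 2.002 × 6 × 3 = 1.08 × 10⁴.
Original = 4.50 mg/L × 1.08 × 10⁴ = 4.87 × 10⁴ mg/L = 48.7 g/L.

48.7 g/L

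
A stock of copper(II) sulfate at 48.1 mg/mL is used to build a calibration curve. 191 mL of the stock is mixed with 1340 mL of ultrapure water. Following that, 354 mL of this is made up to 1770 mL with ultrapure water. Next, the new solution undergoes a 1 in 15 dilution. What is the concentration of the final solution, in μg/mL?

Overall dilution factor = 8.016 × 5 × 15 = 601.
48.1 mg/mL / 601 = 0.0800 mg/mL = 80.0 μg/mL.

80.0 μg/mL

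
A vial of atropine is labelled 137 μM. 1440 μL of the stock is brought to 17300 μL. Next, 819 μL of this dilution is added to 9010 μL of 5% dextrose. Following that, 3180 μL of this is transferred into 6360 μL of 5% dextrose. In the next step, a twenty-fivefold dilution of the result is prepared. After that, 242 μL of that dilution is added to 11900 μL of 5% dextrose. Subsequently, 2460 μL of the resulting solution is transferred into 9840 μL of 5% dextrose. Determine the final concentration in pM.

Overall dilution factor = 12.01 × 12.00 × 3 × 25 × 50.17 × 5 = 2.71 × 10⁶.
137 μM / 2.71 × 10⁶ = 5.05 × 10⁻⁵ μM = 50.5 pM.

50.5 pM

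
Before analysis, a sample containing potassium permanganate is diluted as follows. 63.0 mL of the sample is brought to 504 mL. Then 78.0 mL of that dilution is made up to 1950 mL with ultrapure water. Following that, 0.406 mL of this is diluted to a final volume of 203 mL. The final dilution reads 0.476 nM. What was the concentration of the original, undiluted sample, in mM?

0.0476 mM

Overall dilution factor = 8 × 25 × 500 = 1.00 × 10⁵.
Original = 0.476 nM × 1.00 × 10⁵ = 4.76 × 10⁴ nM = 0.0476 mM.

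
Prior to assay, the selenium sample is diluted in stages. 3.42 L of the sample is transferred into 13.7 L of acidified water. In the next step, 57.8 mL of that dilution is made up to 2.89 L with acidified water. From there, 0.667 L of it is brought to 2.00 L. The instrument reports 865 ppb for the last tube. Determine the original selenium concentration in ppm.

649 ppm

Overall dilution factor = 5.006 × 50 × 2.999 = 751.
Original = 865 ppb × 751 = 6.49 × 10⁵ ppb = 649 ppm.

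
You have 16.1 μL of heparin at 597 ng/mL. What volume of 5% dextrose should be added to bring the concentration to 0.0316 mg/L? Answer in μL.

288 μL

0.0316 mg/L = 31.6 ng/mL.
V₂ = C₁V₁/C₂ = 597 × 16.1 / 31.6 = 304 μL.
Diluent to add = V₂ − V₁ = 304 − 16.1 = 288 μL.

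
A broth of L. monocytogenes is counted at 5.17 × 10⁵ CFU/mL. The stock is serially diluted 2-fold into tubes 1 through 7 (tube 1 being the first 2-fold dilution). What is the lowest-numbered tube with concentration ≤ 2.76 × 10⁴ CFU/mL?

Tube n has concentration 5.17 × 10⁵ CFU/mL / 2ⁿ.
Need 2ⁿ ≥ 5.17 × 10⁵ CFU/mL / 2.76 × 10⁴ CFU/mL = 18.7, so n ≥ 4.23.
First such tube: n = 5.

tube 5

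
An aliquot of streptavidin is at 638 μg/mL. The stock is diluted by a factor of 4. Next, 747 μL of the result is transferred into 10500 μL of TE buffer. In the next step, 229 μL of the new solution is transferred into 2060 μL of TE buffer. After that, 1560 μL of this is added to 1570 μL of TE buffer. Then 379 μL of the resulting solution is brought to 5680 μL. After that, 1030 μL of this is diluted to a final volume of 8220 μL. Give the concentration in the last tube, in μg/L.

4.42 μg/L

Overall dilution factor = 4 × 15.06 × 9.996 × 2.006 × 14.99 × 7.981 = 1.44 × 10⁵.
638 μg/mL / 1.44 × 10⁵ = 4.42 × 10⁻³ μg/mL = 4.42 μg/L.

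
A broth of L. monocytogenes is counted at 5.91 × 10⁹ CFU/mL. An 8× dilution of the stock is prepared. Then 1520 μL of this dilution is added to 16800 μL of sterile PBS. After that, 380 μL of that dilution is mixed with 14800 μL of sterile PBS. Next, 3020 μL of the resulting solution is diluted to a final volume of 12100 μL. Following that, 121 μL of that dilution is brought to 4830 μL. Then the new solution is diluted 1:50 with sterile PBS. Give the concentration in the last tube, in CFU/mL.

Overall dilution factor = 8 × 12.05 × 39.95 × 4.007 × 39.92 × 50 = 3.08 × 10⁷.
5.91 × 10⁹ CFU/mL / 3.08 × 10⁷ = 192 CFU/mL.

192 CFU/mL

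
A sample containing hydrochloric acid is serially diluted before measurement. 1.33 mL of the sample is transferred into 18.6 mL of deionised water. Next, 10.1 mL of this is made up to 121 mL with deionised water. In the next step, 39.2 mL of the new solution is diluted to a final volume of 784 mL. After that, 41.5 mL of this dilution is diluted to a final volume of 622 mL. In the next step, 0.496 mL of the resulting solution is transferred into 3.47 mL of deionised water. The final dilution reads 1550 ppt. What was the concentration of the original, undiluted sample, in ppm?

Overall dilution factor = 14.98 × 11.98 × 20 × 14.99 × 7.996 = 4.30 × 10⁵.
Original = 1550 ppt × 4.30 × 10⁵ = 6.67 × 10⁸ ppt = 667 ppm.

667 ppm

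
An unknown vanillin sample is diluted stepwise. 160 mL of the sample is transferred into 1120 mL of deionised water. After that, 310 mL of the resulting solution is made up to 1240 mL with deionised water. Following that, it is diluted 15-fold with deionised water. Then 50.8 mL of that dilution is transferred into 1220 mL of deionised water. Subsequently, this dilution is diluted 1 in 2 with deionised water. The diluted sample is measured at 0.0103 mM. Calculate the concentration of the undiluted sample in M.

0.247 M

Overall dilution factor = 8 × 4 × 15 × 25.02 × 2 = 2.40 × 10⁴.
Original = 0.0103 mM × 2.40 × 10⁴ = 247 mM = 0.247 M.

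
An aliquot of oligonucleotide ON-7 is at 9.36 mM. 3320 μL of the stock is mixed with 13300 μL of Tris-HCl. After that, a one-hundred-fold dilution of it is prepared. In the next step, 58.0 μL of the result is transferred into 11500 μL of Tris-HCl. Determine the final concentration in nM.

93.8 nM

Overall dilution factor = 5.006 × 100 × 199.3 = 9.98 × 10⁴.
9.36 mM / 9.98 × 10⁴ = 9.38 × 10⁻⁵ mM = 93.8 nM.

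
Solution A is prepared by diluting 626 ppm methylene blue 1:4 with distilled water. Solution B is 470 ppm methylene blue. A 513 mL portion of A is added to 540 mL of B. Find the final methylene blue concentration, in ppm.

317 ppm

C_A = 626 ppm / 4 = 156 ppm.
C_mix = (C_A·V_A + C_B·V_B)/(V_A + V_B) = (156×513 + 470×540) / 1053 = 317 ppm.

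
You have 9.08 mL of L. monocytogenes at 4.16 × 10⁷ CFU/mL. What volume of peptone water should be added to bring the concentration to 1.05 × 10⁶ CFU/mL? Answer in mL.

V₂ = C₁V₁/C₂ = 4.16 × 10⁷ × 9.08 / 1.05 × 10⁶ = 360 mL.
Diluent to add = V₂ − V₁ = 360 − 9.08 = 351 mL.

351 mL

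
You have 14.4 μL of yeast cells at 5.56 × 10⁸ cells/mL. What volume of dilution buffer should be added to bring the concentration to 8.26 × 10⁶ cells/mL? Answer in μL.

955 μL

V₂ = C₁V₁/C₂ = 5.56 × 10⁸ × 14.4 / 8.26 × 10⁶ = 969 μL.
Diluent to add = V₂ − V₁ = 969 − 14.4 = 955 μL.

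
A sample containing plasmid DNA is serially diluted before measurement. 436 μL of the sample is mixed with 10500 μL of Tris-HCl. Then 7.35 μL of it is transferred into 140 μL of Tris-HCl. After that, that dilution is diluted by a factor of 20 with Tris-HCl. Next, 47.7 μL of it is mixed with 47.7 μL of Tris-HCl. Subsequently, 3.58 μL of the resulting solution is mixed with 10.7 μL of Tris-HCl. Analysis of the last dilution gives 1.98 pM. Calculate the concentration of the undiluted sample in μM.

Overall dilution factor = 25.08 × 20.05 × 20 × 2 × 3.989 = 8.02 × 10⁴.
Original = 1.98 pM × 8.02 × 10⁴ = 1.59 × 10⁵ pM = 0.159 μM.

0.159 μM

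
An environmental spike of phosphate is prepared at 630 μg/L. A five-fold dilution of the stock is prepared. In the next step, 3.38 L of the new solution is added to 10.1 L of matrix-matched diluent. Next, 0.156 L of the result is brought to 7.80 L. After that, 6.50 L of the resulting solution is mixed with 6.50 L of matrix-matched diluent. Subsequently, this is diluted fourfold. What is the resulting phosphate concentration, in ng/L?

Overall dilution factor = 5 × 3.988 × 50 × 2 × 4 = 7976.
630 μg/L / 7976 = 0.0790 μg/L = 79.0 ng/L.

79.0 ng/L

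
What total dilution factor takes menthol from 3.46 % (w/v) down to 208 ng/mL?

1.66 × 10⁵

Factor = C₀/C_target = 3.46 % (w/v) / 208 ng/mL = 1.66 × 10⁵.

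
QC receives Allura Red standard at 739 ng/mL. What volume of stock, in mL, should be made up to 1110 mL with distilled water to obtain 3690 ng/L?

5.54 mL

3690 ng/L = 3.69 ng/mL.
V₁ = C₂V₂/C₁ = 3.69 × 1110 / 739 = 5.54 mL.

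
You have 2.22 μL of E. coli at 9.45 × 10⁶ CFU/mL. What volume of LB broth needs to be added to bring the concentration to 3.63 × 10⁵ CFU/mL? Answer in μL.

55.6 μL

V₂ = C₁V₁/C₂ = 9.45 × 10⁶ × 2.22 / 3.63 × 10⁵ = 57.8 μL.
Diluent to add = V₂ − V₁ = 57.8 − 2.22 = 55.6 μL.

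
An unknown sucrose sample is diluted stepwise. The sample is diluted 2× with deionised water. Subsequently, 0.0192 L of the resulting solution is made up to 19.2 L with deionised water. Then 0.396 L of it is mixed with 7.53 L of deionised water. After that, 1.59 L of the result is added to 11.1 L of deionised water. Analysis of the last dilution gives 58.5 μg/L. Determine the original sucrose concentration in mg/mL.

Overall dilution factor = 2 × 1000 × 20.02 × 7.981 = 3.19 × 10⁵.
Original = 58.5 μg/L × 3.19 × 10⁵ = 1.87 × 10⁷ μg/L = 18.7 mg/mL.

18.7 mg/mL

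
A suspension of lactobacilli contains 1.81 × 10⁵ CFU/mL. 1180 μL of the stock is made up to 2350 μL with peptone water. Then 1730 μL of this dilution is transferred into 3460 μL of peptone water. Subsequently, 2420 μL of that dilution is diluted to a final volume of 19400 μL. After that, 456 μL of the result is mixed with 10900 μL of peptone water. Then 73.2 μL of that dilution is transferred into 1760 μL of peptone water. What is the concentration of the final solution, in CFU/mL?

6.06 CFU/mL

Overall dilution factor = 1.992 × 3 × 8.017 × 24.90 × 25.04 = 2.99 × 10⁴.
1.81 × 10⁵ CFU/mL / 2.99 × 10⁴ = 6.06 CFU/mL.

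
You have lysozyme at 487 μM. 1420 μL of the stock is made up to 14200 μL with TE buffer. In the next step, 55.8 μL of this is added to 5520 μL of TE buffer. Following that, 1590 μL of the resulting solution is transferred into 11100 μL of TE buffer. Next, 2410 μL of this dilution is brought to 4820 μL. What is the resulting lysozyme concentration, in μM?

Overall dilution factor = 10 × 99.92 × 7.981 × 2 = 1.60 × 10⁴.
487 μM / 1.60 × 10⁴ = 0.0305 μM.

0.0305 μM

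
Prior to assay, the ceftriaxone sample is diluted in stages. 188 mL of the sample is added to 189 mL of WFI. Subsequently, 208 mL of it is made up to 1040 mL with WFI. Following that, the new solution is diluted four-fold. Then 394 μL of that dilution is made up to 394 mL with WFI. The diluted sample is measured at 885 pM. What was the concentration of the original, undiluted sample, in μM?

35.5 μM

Overall dilution factor = 2.005 × 5 × 4 × 1000 = 4.01 × 10⁴.
Original = 885 pM × 4.01 × 10⁴ = 3.55 × 10⁷ pM = 35.5 μM.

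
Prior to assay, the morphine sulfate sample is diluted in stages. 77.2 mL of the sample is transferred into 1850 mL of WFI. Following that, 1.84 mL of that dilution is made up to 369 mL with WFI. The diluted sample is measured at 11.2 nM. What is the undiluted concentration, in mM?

Overall dilution factor = 24.96 × 200.5 = 5006.
Original = 11.2 nM × 5006 = 5.61 × 10⁴ nM = 0.0561 mM.

0.0561 mM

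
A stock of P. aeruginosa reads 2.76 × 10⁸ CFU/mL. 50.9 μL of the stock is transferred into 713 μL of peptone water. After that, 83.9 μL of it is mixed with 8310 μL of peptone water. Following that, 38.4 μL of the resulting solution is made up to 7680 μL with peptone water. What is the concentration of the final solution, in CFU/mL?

919 CFU/mL

Overall dilution factor = 15.01 × 100.0 × 200 = 3.00 × 10⁵.
2.76 × 10⁸ CFU/mL / 3.00 × 10⁵ = 919 CFU/mL.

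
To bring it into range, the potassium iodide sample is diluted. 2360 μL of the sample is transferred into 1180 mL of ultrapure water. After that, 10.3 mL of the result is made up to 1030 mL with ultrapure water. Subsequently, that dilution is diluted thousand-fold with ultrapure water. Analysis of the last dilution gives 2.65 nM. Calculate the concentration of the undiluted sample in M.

0.133 M

Overall dilution factor = 501 × 100 × 1000 = 5.01 × 10⁷.
Original = 2.65 nM × 5.01 × 10⁷ = 1.33 × 10⁸ nM = 0.133 M.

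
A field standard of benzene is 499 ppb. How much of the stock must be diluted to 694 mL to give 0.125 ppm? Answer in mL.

174 mL

0.125 ppm = 125 ppb.
V₁ = C₂V₂/C₁ = 125 × 694 / 499 = 174 mL.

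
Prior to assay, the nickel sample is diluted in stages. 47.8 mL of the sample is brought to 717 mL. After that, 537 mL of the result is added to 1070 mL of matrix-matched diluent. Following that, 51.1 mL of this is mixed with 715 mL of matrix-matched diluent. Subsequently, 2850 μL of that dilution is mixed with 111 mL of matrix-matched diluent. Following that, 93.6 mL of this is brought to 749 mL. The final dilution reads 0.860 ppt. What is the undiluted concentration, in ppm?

0.185 ppm

Overall dilution factor = 15 × 2.993 × 14.99 × 39.95 × 8.002 = 2.15 × 10⁵.
Original = 0.860 ppt × 2.15 × 10⁵ = 1.85 × 10⁵ ppt = 0.185 ppm.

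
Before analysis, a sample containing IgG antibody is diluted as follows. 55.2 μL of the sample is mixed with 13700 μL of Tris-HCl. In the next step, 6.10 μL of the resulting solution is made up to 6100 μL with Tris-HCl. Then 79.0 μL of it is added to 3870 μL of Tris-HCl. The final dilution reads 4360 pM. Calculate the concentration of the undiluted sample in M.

Overall dilution factor = 249.2 × 1000 × 49.99 = 1.25 × 10⁷.
Original = 4360 pM × 1.25 × 10⁷ = 5.43 × 10¹⁰ pM = 0.0543 M.

0.0543 M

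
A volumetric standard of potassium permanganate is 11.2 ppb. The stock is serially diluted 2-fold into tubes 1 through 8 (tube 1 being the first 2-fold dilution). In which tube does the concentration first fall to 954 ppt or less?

tube 4

Tube n has concentration 11.2 ppb / 2ⁿ.
Need 2ⁿ ≥ 11.2 ppb / 954 ppt = 11.7, so n ≥ 3.55.
First such tube: n = 4.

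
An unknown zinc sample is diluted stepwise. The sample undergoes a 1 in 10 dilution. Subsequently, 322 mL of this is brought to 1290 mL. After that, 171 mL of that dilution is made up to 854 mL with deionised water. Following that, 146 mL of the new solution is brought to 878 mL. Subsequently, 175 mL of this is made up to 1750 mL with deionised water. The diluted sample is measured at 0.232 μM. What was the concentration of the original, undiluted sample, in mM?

Overall dilution factor = 10 × 4.006 × 4.994 × 6.014 × 10 = 1.20 × 10⁴.
Original = 0.232 μM × 1.20 × 10⁴ = 2791 μM = 2.79 mM.

2.79 mM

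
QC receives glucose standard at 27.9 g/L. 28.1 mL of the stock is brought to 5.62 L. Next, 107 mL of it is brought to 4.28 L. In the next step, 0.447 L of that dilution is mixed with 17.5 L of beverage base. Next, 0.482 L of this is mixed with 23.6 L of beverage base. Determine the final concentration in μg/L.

Overall dilution factor = 200 × 40 × 40.15 × 49.96 = 1.60 × 10⁷.
27.9 g/L / 1.60 × 10⁷ = 1.74 × 10⁻⁶ g/L = 1.74 μg/L.

1.74 μg/L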